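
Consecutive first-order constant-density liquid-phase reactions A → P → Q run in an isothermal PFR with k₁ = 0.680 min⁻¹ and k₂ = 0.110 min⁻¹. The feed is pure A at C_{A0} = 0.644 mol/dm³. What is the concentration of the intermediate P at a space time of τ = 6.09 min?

0.381 mol/dm³

Solving the coupled first-order balances gives C_P(τ) = [k₁/(k₂−k₁)]·C_{A0}·(e^(−k₁τ) − e^(−k₂τ)).
e^(−k₁τ) = e^(−0.680×6.09) = e^(−4.141) = 0.01590; e^(−k₂τ) = e^(−0.6699) = 0.5118.
C_P = 0.680×0.644/(0.110−0.680) × (0.01590−0.5118) = (-0.7683)×(-0.4959) = 0.3810 mol/dm³.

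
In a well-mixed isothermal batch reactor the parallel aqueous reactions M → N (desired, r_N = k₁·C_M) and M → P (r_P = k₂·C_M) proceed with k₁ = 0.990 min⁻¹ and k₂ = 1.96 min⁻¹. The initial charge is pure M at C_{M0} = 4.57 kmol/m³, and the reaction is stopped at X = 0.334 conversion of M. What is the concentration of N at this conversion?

0.512 kmol/m³

C_M = C_{M0}(1−X) = 3.044 kmol/m³.
Both paths are first order in M, so the instantaneous fraction to N is constant: dC_N/d(−C_M) = k₁/(k₁+k₂) = 0.3356.
C_N = 0.3356·(C_{M0}−C_M) = 0.3356×1.526 = 0.512 kmol/m³.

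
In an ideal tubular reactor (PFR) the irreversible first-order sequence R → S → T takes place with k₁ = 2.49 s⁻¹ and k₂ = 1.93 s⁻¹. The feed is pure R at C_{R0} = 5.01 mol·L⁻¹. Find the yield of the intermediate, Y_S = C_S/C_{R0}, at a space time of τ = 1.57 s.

0.126

Solving the coupled first-order balances gives C_S(τ) = [k₁/(k₂−k₁)]·C_{R0}·(e^(−k₁τ) − e^(−k₂τ)).
e^(−k₁τ) = e^(−2.49×1.57) = e^(−3.909) = 0.02005; e^(−k₂τ) = e^(−3.030) = 0.04831.
C_S = 2.49×5.01/(1.93−2.49) × (0.02005−0.04831) = (-22.28)×(-0.02826) = 0.6295 mol·L⁻¹.
Y_S = C_S/C_{R0} = 0.6295/5.01 = 0.126.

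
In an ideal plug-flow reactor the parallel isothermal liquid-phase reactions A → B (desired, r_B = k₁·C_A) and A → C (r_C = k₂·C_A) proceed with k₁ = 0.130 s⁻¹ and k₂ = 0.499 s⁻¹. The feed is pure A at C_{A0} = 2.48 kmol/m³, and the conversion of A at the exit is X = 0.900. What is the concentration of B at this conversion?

0.461 kmol/m³

C_A = C_{A0}(1−X) = 0.2480 kmol/m³.
Both paths are first order in A, so the instantaneous fraction to B is constant: dC_B/d(−C_A) = k₁/(k₁+k₂) = 0.2067.
C_B = 0.2067·(C_{A0}−C_A) = 0.2067×2.232 = 0.461 kmol/m³.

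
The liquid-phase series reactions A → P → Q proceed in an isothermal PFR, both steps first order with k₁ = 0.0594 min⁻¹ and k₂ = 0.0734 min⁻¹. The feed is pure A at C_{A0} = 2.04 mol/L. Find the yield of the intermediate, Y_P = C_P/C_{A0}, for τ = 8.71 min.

For first-order series with pure A initially, C_P(τ) = k₁C_{A0}/(k₂−k₁)·(e^(−k₁τ) − e^(−k₂τ)).
e^(−k₁τ) = e^(−0.0594×8.71) = e^(−0.5174) = 0.5961; e^(−k₂τ) = e^(−0.6393) = 0.5277.
C_P = 0.0594×2.04/(0.0734−0.0594) × (0.5961−0.5277) = 8.655×0.06843 = 0.5923 mol/L.
Y_P = C_P/C_{A0} = 0.5923/2.04 = 0.290.

0.290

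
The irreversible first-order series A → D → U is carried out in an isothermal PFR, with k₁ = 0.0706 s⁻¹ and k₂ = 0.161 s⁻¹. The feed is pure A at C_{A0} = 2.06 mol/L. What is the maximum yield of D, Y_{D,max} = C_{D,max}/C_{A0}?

0.230

Evaluating C_D at τ_opt = ln(k₂/k₁)/(k₂−k₁) gives C_{D,max}/C_{A0} = (k₁/k₂)^[k₂/(k₂−k₁)].
= (0.0706/0.161)^(0.161/(0.161−0.0706)) = (0.4385)^(1.781) = 0.2303.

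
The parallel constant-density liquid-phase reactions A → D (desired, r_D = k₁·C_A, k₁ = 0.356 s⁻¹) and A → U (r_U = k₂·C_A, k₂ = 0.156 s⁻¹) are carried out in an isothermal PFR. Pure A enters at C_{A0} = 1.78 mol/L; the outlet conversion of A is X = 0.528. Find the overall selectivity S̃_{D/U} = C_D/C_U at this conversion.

C_A = C_{A0}(1−X) = 0.8402 mol/L.
Both paths are first order in A, so the instantaneous fraction to D is constant: dC_D/d(−C_A) = k₁/(k₁+k₂) = 0.6953.
C_D = 0.6953·(C_{A0}−C_A) = 0.6953×0.9398 = 0.653 mol/L.
C_U = (C_{A0}−C_A)−C_D = 0.2864 mol/L; S̃_{D/U} = 0.6535/0.2864 = 2.28.

2.28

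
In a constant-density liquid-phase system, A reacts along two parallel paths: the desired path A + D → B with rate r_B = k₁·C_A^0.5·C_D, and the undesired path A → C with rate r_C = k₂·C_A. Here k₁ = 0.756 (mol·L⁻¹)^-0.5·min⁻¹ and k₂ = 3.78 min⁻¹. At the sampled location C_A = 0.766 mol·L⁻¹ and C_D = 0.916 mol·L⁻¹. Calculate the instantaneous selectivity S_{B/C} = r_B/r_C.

0.209

S_{B/C} = r_B/r_C = (k₁·C_A^0.5·C_D)/(k₂·C_A) = (k₁/k₂)·C_A^-0.5·C_D.
= (0.756×0.7660^0.5×0.9160) / (3.78×0.7660) = 0.6061/2.895 = 0.209.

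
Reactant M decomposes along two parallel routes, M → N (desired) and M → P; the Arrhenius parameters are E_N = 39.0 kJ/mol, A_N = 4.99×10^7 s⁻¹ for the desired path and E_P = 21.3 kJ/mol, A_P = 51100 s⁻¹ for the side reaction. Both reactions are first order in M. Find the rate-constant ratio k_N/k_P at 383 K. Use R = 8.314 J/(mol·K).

k_N/k_P = (A_N/A_P)·exp[−(E_N−E_P)/(RT)] = (A_N/A_P)·exp[(E_P−E_N)/(RT)].
(E_P−E_N)/(RT) = (21.3−39.0)×10³/(8.314×383) = -17700/3184 = -5.559.
k_N/k_P = (4.99×10^7/51100)·exp(-5.559) = 976.5 × 0.003854 = 3.76.
Since E_N > E_P, raising the temperature improves selectivity toward N.

3.76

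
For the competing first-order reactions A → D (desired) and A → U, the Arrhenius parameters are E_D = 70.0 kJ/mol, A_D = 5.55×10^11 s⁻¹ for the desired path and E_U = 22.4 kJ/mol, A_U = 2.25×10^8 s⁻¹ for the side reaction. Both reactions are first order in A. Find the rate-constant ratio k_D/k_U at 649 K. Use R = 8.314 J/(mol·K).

0.364

With equal orders, S_{D/U} = k_D/k_U = (A_D/A_U)·exp[(E_U−E_D)/(RT)].
(E_U−E_D)/(RT) = (22.4−70.0)×10³/(8.314×649) = -47600/5396 = -8.822.
k_D/k_U = (5.55×10^11/2.25×10^8)·exp(-8.822) = 2467 × 1.475×10^-4 = 0.364.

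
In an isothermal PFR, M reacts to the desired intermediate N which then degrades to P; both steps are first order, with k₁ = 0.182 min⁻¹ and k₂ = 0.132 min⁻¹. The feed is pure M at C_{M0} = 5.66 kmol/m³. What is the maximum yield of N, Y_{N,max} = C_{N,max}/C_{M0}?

0.428

For a first-order series the maximum intermediate yield is C_{N,max}/C_{M0} = (k₁/k₂)^[k₂/(k₂−k₁)].
= (0.182/0.132)^(0.132/(0.132−0.182)) = (1.379)^(-2.640) = 0.4283.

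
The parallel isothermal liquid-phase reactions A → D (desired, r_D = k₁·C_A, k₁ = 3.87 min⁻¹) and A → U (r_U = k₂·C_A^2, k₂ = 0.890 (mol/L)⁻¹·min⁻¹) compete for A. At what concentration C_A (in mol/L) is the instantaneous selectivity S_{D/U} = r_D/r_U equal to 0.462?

9.41 mol/L

S_{D/U} = (k₁/k₂)·C_A⁻¹ ⇒ C_A = (S·k₂/k₁)^(-1).
= (0.462×0.890/3.87)^(-1) = (0.1062)^(-1) = 9.41 mol/L.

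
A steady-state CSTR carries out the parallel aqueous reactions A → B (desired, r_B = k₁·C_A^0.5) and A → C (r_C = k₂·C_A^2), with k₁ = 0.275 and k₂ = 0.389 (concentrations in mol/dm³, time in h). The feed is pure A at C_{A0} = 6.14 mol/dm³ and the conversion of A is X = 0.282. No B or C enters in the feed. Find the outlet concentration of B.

0.123 mol/dm³

Exit C_A = C_{A0}(1−X) = 6.14×0.718 = 4.409 mol/dm³.
A CSTR operates uniformly at the exit composition, giving r_B = 0.5774 and r_C = 7.560 (each k·C_A^n at C_A = 4.409).
Fraction of consumed A going to B: r_B/(r_B+r_C) = 0.07095.
C_B = 0.07095·C_{A0}·X = 0.07095×6.14×0.282 = 0.123 mol/dm³.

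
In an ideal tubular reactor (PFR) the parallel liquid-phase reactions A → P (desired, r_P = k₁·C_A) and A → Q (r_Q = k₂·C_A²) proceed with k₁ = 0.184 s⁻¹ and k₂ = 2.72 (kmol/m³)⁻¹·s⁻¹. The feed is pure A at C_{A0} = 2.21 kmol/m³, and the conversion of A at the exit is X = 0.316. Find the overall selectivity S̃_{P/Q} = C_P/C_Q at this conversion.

C_A = C_{A0}(1−X) = 1.512 kmol/m³.
Along a PFR/batch, dC_P/dC_A = −r_P/(r_P+r_Q) = −k₁/(k₁+k₂·C_A).
Integrating from C_{A0} to C_A: C_P = (0.184/2.72)·ln[(0.184+2.72·2.21)/(0.184+2.72·1.51)] = 0.06765·ln(6.195/4.296) = 0.02477 kmol/m³.
C_Q = (C_{A0}−C_A)−C_P = 0.6736 kmol/m³; S̃_{P/Q} = 0.02477/0.6736 = 0.0368.

0.0368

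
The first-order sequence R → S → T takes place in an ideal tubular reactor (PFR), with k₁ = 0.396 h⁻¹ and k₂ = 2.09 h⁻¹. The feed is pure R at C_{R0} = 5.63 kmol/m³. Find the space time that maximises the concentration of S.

0.982 h

The intermediate peaks when r₁ = r₂, i.e. k₁e^(−k₁τ) = k₂e^(−k₂τ), giving τ_opt = ln(k₂/k₁)/(k₂−k₁).
= ln(2.09/0.396)/(2.09−0.396) = ln(5.278)/1.694 = 1.664/1.694 = 0.982 h.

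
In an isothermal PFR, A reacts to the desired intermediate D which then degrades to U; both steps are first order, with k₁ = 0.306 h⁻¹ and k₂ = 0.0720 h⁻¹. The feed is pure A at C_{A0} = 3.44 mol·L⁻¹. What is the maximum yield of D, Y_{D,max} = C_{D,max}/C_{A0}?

Evaluating C_D at τ_opt = ln(k₂/k₁)/(k₂−k₁) gives C_{D,max}/C_{A0} = (k₁/k₂)^[k₂/(k₂−k₁)].
= (0.306/0.0720)^(0.0720/(0.0720−0.306)) = (4.250)^(-0.3077) = 0.6407.

0.641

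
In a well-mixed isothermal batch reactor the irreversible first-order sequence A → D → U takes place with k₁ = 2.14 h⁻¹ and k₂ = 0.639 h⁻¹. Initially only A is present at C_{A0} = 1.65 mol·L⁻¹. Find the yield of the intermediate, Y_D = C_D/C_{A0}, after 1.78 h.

For first-order series with pure A initially, C_D(t) = k₁C_{A0}/(k₂−k₁)·(e^(−k₁t) − e^(−k₂t)).
e^(−k₁t) = e^(−2.14×1.78) = e^(−3.809) = 0.02217; e^(−k₂t) = e^(−1.137) = 0.3206.
C_D = 2.14×1.65/(0.639−2.14) × (0.02217−0.3206) = (-2.352)×(-0.2985) = 0.7022 mol·L⁻¹.
Y_D = C_D/C_{A0} = 0.7022/1.65 = 0.426.

0.426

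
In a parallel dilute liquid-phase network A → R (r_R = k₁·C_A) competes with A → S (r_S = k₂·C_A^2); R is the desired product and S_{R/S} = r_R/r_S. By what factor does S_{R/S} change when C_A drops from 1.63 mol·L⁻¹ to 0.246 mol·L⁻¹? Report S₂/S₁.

S_{R/S} = (k₁/k₂)·C_A⁻¹, so S₂/S₁ = (C_{A,2}/C_{A,1})⁻¹.
= 1.63/0.246 = 6.63.
Selectivity toward R rises as C_A falls — low-concentration operation is favoured.

6.63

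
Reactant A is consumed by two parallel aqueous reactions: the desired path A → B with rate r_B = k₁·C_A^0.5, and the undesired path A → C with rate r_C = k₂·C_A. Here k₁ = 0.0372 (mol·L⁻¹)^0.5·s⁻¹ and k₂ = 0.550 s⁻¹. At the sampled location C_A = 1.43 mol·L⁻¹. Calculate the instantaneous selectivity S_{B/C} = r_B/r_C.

0.0566

S_{B/C} = r_B/r_C = (k₁·C_A^0.5)/(k₂·C_A) = (k₁/k₂)·C_A^-0.5.
= (0.0372×1.430^0.5) / (0.550×1.430) = 0.04448/0.7865 = 0.0566.
The undesired path is higher order in A, so low C_A (CSTR or dilute feed) favours B.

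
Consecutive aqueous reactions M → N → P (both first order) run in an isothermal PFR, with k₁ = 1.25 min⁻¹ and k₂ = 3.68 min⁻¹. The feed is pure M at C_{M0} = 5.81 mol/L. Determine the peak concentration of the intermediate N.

At the optimum, C_{N,max}/C_{M0} = (k₁/k₂)^[k₂/(k₂−k₁)].
= (1.25/3.68)^(3.68/(3.68−1.25)) = (0.3397)^(1.514) = 0.1949.
C_{N,max} = 0.1949×5.81 = 1.13 mol/L.

1.13 mol/L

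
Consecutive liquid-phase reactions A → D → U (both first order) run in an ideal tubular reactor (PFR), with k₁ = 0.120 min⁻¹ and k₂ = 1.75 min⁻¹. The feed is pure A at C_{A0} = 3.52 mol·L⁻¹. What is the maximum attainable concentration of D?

For a first-order series the maximum intermediate yield is C_{D,max}/C_{A0} = (k₁/k₂)^[k₂/(k₂−k₁)].
= (0.120/1.75)^(1.75/(1.75−0.120)) = (0.06857)^(1.074) = 0.05629.
C_{D,max} = 0.05629×3.52 = 0.198 mol·L⁻¹.

0.198 mol·L⁻¹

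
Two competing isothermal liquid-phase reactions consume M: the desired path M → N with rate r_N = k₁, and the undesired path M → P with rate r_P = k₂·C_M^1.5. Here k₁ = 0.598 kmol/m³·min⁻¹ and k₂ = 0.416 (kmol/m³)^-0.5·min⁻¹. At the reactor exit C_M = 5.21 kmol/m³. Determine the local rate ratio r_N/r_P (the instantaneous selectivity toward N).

S_{N/P} = r_N/r_P = (k₁)/(k₂·C_M^1.5) = (k₁/k₂)·C_M^-1.5.
= (0.598) / (0.416×5.210^1.5) = 0.5980/4.947 = 0.121.
The undesired path is higher order in M, so low C_M (CSTR or dilute feed) favours N.

0.121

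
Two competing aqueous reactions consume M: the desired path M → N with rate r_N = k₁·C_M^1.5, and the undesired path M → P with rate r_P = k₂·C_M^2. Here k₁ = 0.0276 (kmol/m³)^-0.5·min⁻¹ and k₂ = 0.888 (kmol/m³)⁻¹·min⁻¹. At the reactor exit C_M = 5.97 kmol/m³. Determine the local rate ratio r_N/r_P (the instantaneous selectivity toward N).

S_{N/P} = r_N/r_P = (k₁·C_M^1.5)/(k₂·C_M^2) = (k₁/k₂)·C_M^-0.5.
= (0.0276×5.970^1.5) / (0.888×5.970^2) = 0.4026/31.65 = 0.0127.
The undesired path is higher order in M, so low C_M (CSTR or dilute feed) favours N.

0.0127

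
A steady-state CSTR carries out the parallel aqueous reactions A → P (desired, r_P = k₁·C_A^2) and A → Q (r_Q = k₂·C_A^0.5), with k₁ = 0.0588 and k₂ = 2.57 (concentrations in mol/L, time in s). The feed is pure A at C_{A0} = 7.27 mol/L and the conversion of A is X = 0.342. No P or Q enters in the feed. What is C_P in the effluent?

0.480 mol/L

Exit C_A = C_{A0}(1−X) = 7.27×0.658 = 4.784 mol/L.
Rates in a CSTR are evaluated at the outlet concentration: r_P = 0.0588×4.784^2 = 1.346, r_Q = 2.57×4.784^0.5 = 5.621.
Fraction of consumed A going to P: r_P/(r_P+r_Q) = 0.1931.
C_P = 0.1931·C_{A0}·X = 0.1931×7.27×0.342 = 0.480 mol/L.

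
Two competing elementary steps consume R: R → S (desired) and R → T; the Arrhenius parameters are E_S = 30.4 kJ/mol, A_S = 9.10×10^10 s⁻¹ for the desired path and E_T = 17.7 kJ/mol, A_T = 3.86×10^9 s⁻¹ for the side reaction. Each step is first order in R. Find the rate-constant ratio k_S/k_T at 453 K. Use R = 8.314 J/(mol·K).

0.809

Since both paths have the same order in R, the concentration cancels and S_{S/T} = k_S/k_T = (A_S/A_T)·exp[(E_T−E_S)/(RT)].
(E_T−E_S)/(RT) = (17.7−30.4)×10³/(8.314×453) = -12700/3766 = -3.372.
k_S/k_T = (9.10×10^10/3.86×10^9)·exp(-3.372) = 23.58 × 0.03432 = 0.809.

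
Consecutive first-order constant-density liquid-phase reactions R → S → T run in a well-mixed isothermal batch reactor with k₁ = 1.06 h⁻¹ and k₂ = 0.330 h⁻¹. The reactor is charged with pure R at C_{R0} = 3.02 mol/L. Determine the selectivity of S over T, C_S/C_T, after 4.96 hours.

0.382

Solving the coupled first-order balances gives C_S(t) = [k₁/(k₂−k₁)]·C_{R0}·(e^(−k₁t) − e^(−k₂t)).
e^(−k₁t) = e^(−1.06×4.96) = e^(−5.258) = 0.005208; e^(−k₂t) = e^(−1.637) = 0.1946.
C_S = 1.06×3.02/(0.330−1.06) × (0.005208−0.1946) = (-4.385)×(-0.1894) = 0.8305 mol/L.
C_R = C_{R0}e^(−k₁t) = 0.01573 mol/L, so C_T = C_{R0}−C_R−C_S = 2.174 mol/L; C_S/C_T = 0.382.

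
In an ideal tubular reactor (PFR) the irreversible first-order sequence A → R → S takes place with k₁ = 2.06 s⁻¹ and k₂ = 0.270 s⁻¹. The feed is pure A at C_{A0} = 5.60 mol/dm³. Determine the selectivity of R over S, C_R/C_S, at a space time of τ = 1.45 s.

3.14

Solving the coupled first-order balances gives C_R(τ) = [k₁/(k₂−k₁)]·C_{A0}·(e^(−k₁τ) − e^(−k₂τ)).
e^(−k₁τ) = e^(−2.06×1.45) = e^(−2.987) = 0.05044; e^(−k₂τ) = e^(−0.3915) = 0.6760.
C_R = 2.06×5.60/(0.270−2.06) × (0.05044−0.6760) = (-6.445)×(-0.6256) = 4.032 mol/dm³.
C_A = C_{A0}e^(−k₁τ) = 0.2825 mol/dm³, so C_S = C_{A0}−C_A−C_R = 1.286 mol/dm³; C_R/C_S = 3.14.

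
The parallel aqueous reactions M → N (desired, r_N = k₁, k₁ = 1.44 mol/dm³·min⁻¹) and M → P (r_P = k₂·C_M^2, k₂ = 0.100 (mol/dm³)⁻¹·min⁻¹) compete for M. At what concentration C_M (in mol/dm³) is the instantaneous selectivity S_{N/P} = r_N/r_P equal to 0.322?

S_{N/P} = (k₁/k₂)·C_M^-2 ⇒ C_M = (S·k₂/k₁)^(-0.5).
= (0.322×0.100/1.44)^(-0.5) = (0.02236)^(-0.5) = 6.69 mol/dm³.

6.69 mol/dm³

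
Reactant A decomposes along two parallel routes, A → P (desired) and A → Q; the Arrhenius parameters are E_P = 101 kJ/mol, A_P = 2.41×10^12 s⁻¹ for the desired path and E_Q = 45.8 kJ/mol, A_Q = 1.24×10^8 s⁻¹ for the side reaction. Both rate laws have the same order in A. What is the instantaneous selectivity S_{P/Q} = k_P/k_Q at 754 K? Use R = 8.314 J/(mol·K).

With equal orders, S_{P/Q} = k_P/k_Q = (A_P/A_Q)·exp[(E_Q−E_P)/(RT)].
(E_Q−E_P)/(RT) = (45.8−101)×10³/(8.314×754) = -55200/6269 = -8.806.
k_P/k_Q = (2.41×10^12/1.24×10^8)·exp(-8.806) = 19435 × 1.499×10^-4 = 2.91.

2.91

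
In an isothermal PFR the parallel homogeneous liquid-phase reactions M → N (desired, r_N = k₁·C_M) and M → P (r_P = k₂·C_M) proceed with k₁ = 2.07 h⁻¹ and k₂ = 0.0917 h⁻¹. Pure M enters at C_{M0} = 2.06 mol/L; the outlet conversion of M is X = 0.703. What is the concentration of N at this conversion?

C_M = C_{M0}(1−X) = 0.6118 mol/L.
Both paths are first order in M, so the instantaneous fraction to N is constant: dC_N/d(−C_M) = k₁/(k₁+k₂) = 0.9576.
C_N = 0.9576·(C_{M0}−C_M) = 0.9576×1.448 = 1.39 mol/L.

1.39 mol/L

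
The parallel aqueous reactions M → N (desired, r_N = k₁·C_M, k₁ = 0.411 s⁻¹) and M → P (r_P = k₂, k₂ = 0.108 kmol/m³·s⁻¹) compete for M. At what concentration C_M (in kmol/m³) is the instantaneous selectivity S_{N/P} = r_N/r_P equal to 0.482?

0.127 kmol/m³

S_{N/P} = (k₁/k₂)·C_M ⇒ C_M = S·k₂/k₁.
= 0.482×0.108/0.411 = 0.127 kmol/m³.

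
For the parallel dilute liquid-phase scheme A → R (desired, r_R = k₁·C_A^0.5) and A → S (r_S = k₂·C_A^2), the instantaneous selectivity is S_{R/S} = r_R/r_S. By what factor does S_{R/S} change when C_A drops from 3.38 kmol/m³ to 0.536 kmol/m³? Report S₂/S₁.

S_{R/S} = (k₁/k₂)·C_A^-1.5, so S₂/S₁ = (C_{A,2}/C_{A,1})^-1.5.
= (0.536/3.38)^(-1.5) = (0.1586)^(-1.5) = 15.8.
Selectivity toward R rises as C_A falls — low-concentration operation is favoured.

15.8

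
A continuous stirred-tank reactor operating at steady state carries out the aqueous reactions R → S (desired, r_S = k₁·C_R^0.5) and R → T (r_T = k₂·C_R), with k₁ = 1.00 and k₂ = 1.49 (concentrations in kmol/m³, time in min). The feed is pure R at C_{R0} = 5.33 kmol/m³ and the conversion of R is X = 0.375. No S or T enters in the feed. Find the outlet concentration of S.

0.537 kmol/m³

Exit C_R = C_{R0}(1−X) = 5.33×0.625 = 3.331 kmol/m³.
Rates in a CSTR are evaluated at the outlet concentration: r_S = 1.00×3.331^0.5 = 1.825, r_T = 1.49×3.331 = 4.964.
Fraction of consumed R going to S: r_S/(r_S+r_T) = 0.2689.
C_S = 0.2689·C_{R0}·X = 0.2689×5.33×0.375 = 0.537 kmol/m³.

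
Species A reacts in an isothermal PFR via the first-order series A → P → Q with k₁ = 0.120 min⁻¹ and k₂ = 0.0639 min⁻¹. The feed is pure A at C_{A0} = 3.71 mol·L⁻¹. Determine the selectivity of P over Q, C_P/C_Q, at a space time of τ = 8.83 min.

2.67

The intermediate concentration in a first-order A→B→C sequence is C_P = k₁C_{A0}(e^(−k₁τ) − e^(−k₂τ))/(k₂−k₁).
e^(−k₁τ) = e^(−0.120×8.83) = e^(−1.060) = 0.3466; e^(−k₂τ) = e^(−0.5642) = 0.5688.
C_P = 0.120×3.71/(0.0639−0.120) × (0.3466−0.5688) = (-7.936)×(-0.2222) = 1.763 mol·L⁻¹.
C_A = C_{A0}e^(−k₁τ) = 1.286 mol·L⁻¹, so C_Q = C_{A0}−C_A−C_P = 0.6608 mol·L⁻¹; C_P/C_Q = 2.67.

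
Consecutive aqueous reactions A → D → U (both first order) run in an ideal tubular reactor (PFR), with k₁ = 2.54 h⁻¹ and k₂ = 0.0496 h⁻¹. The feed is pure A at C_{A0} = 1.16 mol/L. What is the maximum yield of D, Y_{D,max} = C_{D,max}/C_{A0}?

Evaluating C_D at τ_opt = ln(k₂/k₁)/(k₂−k₁) gives C_{D,max}/C_{A0} = (k₁/k₂)^[k₂/(k₂−k₁)].
= (2.54/0.0496)^(0.0496/(0.0496−2.54)) = (51.21)^(-0.01992) = 0.9246.

0.925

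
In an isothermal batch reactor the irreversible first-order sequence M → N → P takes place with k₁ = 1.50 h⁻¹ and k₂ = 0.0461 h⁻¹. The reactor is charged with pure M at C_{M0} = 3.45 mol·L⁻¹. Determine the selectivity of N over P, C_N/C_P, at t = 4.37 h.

5.38

For first-order series with pure M initially, C_N(t) = k₁C_{M0}/(k₂−k₁)·(e^(−k₁t) − e^(−k₂t)).
e^(−k₁t) = e^(−1.50×4.37) = e^(−6.555) = 0.001423; e^(−k₂t) = e^(−0.2015) = 0.8175.
C_N = 1.50×3.45/(0.0461−1.50) × (0.001423−0.8175) = (-3.559)×(-0.8161) = 2.905 mol·L⁻¹.
C_M = C_{M0}e^(−k₁t) = 0.004909 mol·L⁻¹, so C_P = C_{M0}−C_M−C_N = 0.5402 mol·L⁻¹; C_N/C_P = 5.38.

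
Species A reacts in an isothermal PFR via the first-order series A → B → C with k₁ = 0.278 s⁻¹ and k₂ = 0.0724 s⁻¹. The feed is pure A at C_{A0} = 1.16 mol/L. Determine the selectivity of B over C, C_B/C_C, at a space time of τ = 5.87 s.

3.35

For first-order series with pure A initially, C_B(τ) = k₁C_{A0}/(k₂−k₁)·(e^(−k₁τ) − e^(−k₂τ)).
e^(−k₁τ) = e^(−0.278×5.87) = e^(−1.632) = 0.1956; e^(−k₂τ) = e^(−0.4250) = 0.6538.
C_B = 0.278×1.16/(0.0724−0.278) × (0.1956−0.6538) = (-1.568)×(-0.4582) = 0.7187 mol/L.
C_A = C_{A0}e^(−k₁τ) = 0.2269 mol/L, so C_C = C_{A0}−C_A−C_B = 0.2144 mol/L; C_B/C_C = 3.35.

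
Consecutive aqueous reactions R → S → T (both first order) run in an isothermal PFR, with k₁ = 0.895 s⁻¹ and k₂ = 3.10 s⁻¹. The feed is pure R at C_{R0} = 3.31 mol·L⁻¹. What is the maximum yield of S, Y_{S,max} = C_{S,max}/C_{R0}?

For a first-order series the maximum intermediate yield is C_{S,max}/C_{R0} = (k₁/k₂)^[k₂/(k₂−k₁)].
= (0.895/3.10)^(3.10/(3.10−0.895)) = (0.2887)^(1.406) = 0.1744.

0.174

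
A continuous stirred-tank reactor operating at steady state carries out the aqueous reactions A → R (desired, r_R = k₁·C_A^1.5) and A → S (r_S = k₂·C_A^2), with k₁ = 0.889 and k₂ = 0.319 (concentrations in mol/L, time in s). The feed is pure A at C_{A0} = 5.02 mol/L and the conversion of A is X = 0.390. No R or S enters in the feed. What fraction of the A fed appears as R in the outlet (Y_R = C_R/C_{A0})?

0.240

Exit C_A = C_{A0}(1−X) = 5.02×0.610 = 3.062 mol/L.
In a CSTR the entire volume is at exit conditions, so r_R = 0.889×3.062^1.5 = 4.764 and r_S = 0.319×3.062^2 = 2.991.
Fraction of consumed A going to R: r_R/(r_R+r_S) = 0.6143.
C_R = 0.6143·C_{A0}·X = 0.6143×5.02×0.390 = 1.20 mol/L; Y_R = C_R/C_{A0} = 0.240.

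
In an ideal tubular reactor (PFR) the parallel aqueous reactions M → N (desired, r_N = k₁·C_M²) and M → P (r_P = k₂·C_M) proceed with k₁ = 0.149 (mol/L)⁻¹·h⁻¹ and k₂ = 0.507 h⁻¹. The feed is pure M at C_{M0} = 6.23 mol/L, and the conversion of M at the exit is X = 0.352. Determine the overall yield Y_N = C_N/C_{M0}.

C_M = C_{M0}(1−X) = 4.037 mol/L.
Along a PFR/batch, dC_P/dC_M = −r_P/(r_N+r_P) = −k₂/(k₂+k₁·C_M).
Integrating from C_{M0} to C_M: C_P = (0.507/0.149)·ln[(0.507+0.149·6.23)/(0.507+0.149·4.04)] = 3.403·ln(1.435/1.109) = 0.8790 mol/L.
Then C_N = (C_{M0}−C_M) − C_P = 2.193 − 0.8790 = 1.314 mol/L.
Y_N = C_N/C_{M0} = 1.314/6.23 = 0.211.

0.211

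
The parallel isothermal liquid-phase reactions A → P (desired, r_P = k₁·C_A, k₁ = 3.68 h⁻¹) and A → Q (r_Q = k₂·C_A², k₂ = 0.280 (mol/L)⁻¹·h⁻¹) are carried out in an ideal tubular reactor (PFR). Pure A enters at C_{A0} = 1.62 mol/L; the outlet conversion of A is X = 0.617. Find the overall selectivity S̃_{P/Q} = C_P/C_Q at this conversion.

C_A = C_{A0}(1−X) = 0.6205 mol/L.
Along a PFR/batch, dC_P/dC_A = −r_P/(r_P+r_Q) = −k₁/(k₁+k₂·C_A).
Integrating from C_{A0} to C_A: C_P = (3.68/0.280)·ln[(3.68+0.280·1.62)/(3.68+0.280·0.620)] = 13.14·ln(4.134/3.854) = 0.9214 mol/L.
C_Q = (C_{A0}−C_A)−C_P = 0.07813 mol/L; S̃_{P/Q} = 0.9214/0.07813 = 11.8.

11.8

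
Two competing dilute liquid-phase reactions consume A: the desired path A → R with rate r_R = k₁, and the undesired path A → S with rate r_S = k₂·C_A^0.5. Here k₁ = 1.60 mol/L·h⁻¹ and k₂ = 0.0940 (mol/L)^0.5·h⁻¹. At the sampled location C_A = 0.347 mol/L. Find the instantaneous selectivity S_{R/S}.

28.9

S_{R/S} = r_R/r_S = (k₁)/(k₂·C_A^0.5) = (k₁/k₂)·C_A^-0.5.
= (1.60) / (0.0940×0.3470^0.5) = 1.600/0.05537 = 28.9.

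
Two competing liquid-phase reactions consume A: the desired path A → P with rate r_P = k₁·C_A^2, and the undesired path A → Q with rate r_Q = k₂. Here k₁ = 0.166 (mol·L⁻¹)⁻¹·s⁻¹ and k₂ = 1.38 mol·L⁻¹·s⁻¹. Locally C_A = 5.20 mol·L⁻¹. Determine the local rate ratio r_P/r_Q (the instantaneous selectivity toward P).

3.25

S_{P/Q} = r_P/r_Q = (k₁·C_A^2)/(k₂) = (k₁/k₂)·C_A^2.
= (0.166×5.200^2) / (1.38) = 4.489/1.380 = 3.25.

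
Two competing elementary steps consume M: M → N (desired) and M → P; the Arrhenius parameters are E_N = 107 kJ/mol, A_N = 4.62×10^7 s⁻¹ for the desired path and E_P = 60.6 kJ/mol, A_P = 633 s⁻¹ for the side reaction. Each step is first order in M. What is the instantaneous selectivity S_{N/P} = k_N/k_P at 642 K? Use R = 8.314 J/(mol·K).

12.2

k_N/k_P = (A_N/A_P)·exp[−(E_N−E_P)/(RT)] = (A_N/A_P)·exp[(E_P−E_N)/(RT)].
(E_P−E_N)/(RT) = (60.6−107)×10³/(8.314×642) = -46400/5338 = -8.693.
k_N/k_P = (4.62×10^7/633)·exp(-8.693) = 72986 × 1.677×10^-4 = 12.2.
Since E_N > E_P, raising the temperature improves selectivity toward N.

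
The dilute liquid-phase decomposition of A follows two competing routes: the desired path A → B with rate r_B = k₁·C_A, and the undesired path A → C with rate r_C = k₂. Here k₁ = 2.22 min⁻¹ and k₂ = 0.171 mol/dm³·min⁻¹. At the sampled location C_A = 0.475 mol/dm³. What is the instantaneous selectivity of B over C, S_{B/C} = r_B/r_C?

S_{B/C} = r_B/r_C = (k₁·C_A)/(k₂) = (k₁/k₂)·C_A.
= (2.22×0.4750) / (0.171) = 1.054/0.1710 = 6.17.

6.17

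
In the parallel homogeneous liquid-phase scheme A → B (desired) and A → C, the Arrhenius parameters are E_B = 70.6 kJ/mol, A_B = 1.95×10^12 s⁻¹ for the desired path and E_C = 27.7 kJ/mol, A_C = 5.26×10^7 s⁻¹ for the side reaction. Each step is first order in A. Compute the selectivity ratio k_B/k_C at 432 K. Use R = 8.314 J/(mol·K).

0.241

Since both paths have the same order in A, the concentration cancels and S_{B/C} = k_B/k_C = (A_B/A_C)·exp[(E_C−E_B)/(RT)].
(E_C−E_B)/(RT) = (27.7−70.6)×10³/(8.314×432) = -42900/3592 = -11.94.
k_B/k_C = (1.95×10^12/5.26×10^7)·exp(-11.94) = 37072 × 6.496×10^-6 = 0.241.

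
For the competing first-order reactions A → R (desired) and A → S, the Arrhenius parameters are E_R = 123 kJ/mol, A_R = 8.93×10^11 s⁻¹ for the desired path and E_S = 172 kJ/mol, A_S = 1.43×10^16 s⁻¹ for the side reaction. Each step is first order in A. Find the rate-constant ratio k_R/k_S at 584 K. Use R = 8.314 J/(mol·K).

1.51

Since both paths have the same order in A, the concentration cancels and S_{R/S} = k_R/k_S = (A_R/A_S)·exp[(E_S−E_R)/(RT)].
(E_S−E_R)/(RT) = (172−123)×10³/(8.314×584) = 49000/4855 = 10.09.
k_R/k_S = (8.93×10^11/1.43×10^16)·exp(10.09) = 6.245×10^-5 × 24147 = 1.51.
Since E_R < E_S, lowering the temperature improves selectivity toward R.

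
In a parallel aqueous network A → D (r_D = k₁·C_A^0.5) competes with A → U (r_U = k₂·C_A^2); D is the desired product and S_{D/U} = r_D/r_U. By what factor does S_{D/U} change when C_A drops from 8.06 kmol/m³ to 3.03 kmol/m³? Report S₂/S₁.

4.34

S_{D/U} = (k₁/k₂)·C_A^-1.5, so S₂/S₁ = (C_{A,2}/C_{A,1})^-1.5.
= (3.03/8.06)^(-1.5) = (0.3759)^(-1.5) = 4.34.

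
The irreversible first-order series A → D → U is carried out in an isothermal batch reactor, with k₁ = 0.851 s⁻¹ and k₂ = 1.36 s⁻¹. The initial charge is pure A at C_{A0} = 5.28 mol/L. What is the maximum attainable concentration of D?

At the optimum, C_{D,max}/C_{A0} = (k₁/k₂)^[k₂/(k₂−k₁)].
= (0.851/1.36)^(1.36/(1.36−0.851)) = (0.6257)^(2.672) = 0.2857.
C_{D,max} = 0.2857×5.28 = 1.51 mol/L.

1.51 mol/L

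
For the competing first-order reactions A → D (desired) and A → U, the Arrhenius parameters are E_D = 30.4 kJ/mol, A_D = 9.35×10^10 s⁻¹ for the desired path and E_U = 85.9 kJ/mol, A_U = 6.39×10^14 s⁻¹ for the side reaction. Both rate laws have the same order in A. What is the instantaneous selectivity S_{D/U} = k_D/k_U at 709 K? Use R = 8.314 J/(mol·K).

k_D/k_U = (A_D/A_U)·exp[−(E_D−E_U)/(RT)] = (A_D/A_U)·exp[(E_U−E_D)/(RT)].
(E_U−E_D)/(RT) = (85.9−30.4)×10³/(8.314×709) = 55500/5895 = 9.415.
k_D/k_U = (9.35×10^10/6.39×10^14)·exp(9.415) = 1.463×10^-4 × 12275 = 1.80.

1.80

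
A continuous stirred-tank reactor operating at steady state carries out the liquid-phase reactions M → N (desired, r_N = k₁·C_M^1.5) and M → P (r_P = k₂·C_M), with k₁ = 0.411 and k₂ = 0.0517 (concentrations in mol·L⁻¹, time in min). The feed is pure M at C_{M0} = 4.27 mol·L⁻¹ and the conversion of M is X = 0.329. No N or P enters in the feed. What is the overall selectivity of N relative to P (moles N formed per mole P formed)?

13.5

Exit C_M = C_{M0}(1−X) = 4.27×0.671 = 2.865 mol·L⁻¹.
A CSTR operates uniformly at the exit composition, giving r_N = 1.993 and r_P = 0.1481 (each k·C_M^n at C_M = 2.865).
Overall selectivity = C_N/C_P = r_Nτ/(r_Pτ) = r_N/r_P = 13.5.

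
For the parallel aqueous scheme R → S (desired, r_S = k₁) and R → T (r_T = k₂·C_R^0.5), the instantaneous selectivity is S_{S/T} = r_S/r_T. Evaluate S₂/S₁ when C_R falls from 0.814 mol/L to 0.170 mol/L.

S_{S/T} = (k₁/k₂)·C_R^-0.5, so S₂/S₁ = (C_{R,2}/C_{R,1})^-0.5.
= (0.170/0.814)^(-0.5) = (0.2088)^(-0.5) = 2.19.

2.19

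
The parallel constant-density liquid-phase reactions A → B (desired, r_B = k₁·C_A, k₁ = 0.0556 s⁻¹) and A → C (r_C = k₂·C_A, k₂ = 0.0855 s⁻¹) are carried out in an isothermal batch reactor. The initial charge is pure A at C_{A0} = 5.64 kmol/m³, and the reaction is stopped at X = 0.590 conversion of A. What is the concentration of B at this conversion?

C_A = C_{A0}(1−X) = 2.312 kmol/m³.
Both paths are first order in A, so the instantaneous fraction to B is constant: dC_B/d(−C_A) = k₁/(k₁+k₂) = 0.3940.
C_B = 0.3940·(C_{A0}−C_A) = 0.3940×3.328 = 1.31 kmol/m³.

1.31 kmol/m³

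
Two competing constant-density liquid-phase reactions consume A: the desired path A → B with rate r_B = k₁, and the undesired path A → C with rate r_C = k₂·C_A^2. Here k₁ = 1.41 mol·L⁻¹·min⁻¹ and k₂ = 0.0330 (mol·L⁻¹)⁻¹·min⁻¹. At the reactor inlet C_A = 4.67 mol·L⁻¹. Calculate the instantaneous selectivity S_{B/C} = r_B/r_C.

S_{B/C} = r_B/r_C = (k₁)/(k₂·C_A^2) = (k₁/k₂)·C_A^-2.
= (1.41) / (0.0330×4.670^2) = 1.410/0.7197 = 1.96.
The undesired path is higher order in A, so low C_A (CSTR or dilute feed) favours B.

1.96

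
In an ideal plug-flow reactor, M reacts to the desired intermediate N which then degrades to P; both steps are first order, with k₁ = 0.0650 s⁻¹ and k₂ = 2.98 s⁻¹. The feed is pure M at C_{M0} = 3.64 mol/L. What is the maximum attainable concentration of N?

At the optimum, C_{N,max}/C_{M0} = (k₁/k₂)^[k₂/(k₂−k₁)].
= (0.0650/2.98)^(2.98/(2.98−0.0650)) = (0.02181)^(1.022) = 0.02003.
C_{N,max} = 0.02003×3.64 = 0.0729 mol/L.

0.0729 mol/L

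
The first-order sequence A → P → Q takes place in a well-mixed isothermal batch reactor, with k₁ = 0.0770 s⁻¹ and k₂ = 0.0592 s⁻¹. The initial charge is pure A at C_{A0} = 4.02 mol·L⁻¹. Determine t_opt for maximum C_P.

The intermediate peaks when r₁ = r₂, i.e. k₁e^(−k₁t) = k₂e^(−k₂t), giving t_opt = ln(k₂/k₁)/(k₂−k₁).
= ln(0.0592/0.0770)/(0.0592−0.0770) = ln(0.7688)/-0.01780 = -0.2629/-0.01780 = 14.8 s.

14.8 s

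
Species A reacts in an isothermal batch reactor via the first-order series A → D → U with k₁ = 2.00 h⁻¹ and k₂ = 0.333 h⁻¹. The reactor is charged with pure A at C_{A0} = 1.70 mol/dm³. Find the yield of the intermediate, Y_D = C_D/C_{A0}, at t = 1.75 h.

0.634

Solving the coupled first-order balances gives C_D(t) = [k₁/(k₂−k₁)]·C_{A0}·(e^(−k₁t) − e^(−k₂t)).
e^(−k₁t) = e^(−2.00×1.75) = e^(−3.500) = 0.03020; e^(−k₂t) = e^(−0.5827) = 0.5584.
C_D = 2.00×1.70/(0.333−2.00) × (0.03020−0.5584) = (-2.040)×(-0.5282) = 1.077 mol/dm³.
Y_D = C_D/C_{A0} = 1.077/1.70 = 0.634.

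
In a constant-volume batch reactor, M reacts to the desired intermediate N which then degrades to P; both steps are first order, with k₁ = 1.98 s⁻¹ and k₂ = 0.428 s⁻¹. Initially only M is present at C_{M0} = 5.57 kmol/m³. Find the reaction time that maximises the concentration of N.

Setting dC_N/dt = 0 gives t_opt = ln(k₂/k₁)/(k₂−k₁).
= ln(0.428/1.98)/(0.428−1.98) = ln(0.2162)/-1.552 = -1.532/-1.552 = 0.987 s.

0.987 s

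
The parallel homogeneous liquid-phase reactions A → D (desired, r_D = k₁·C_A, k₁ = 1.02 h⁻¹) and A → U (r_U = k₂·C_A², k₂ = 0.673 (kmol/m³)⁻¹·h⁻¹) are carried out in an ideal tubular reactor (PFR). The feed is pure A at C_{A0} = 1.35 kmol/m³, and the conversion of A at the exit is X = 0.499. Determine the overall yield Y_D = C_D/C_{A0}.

C_A = C_{A0}(1−X) = 0.6764 kmol/m³.
Along a PFR/batch, dC_D/dC_A = −r_D/(r_D+r_U) = −k₁/(k₁+k₂·C_A).
Integrating from C_{A0} to C_A: C_D = (1.02/0.673)·ln[(1.02+0.673·1.35)/(1.02+0.673·0.676)] = 1.516·ln(1.929/1.475) = 0.4062 kmol/m³.
Y_D = C_D/C_{A0} = 0.4062/1.35 = 0.301.

0.301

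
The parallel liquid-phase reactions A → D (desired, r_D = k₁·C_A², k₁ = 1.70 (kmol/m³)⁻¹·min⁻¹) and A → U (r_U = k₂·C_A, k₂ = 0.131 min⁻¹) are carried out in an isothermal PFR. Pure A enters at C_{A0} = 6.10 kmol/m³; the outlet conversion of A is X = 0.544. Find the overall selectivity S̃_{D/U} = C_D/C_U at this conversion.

54.9

C_A = C_{A0}(1−X) = 2.782 kmol/m³.
Along a PFR/batch, dC_U/dC_A = −r_U/(r_D+r_U) = −k₂/(k₂+k₁·C_A).
Integrating from C_{A0} to C_A: C_U = (0.131/1.70)·ln[(0.131+1.70·6.10)/(0.131+1.70·2.78)] = 0.07706·ln(10.50/4.860) = 0.05937 kmol/m³.
Then C_D = (C_{A0}−C_A) − C_U = 3.318 − 0.05937 = 3.259 kmol/m³.
S̃_{D/U} = C_D/C_U = 3.259/0.05937 = 54.9.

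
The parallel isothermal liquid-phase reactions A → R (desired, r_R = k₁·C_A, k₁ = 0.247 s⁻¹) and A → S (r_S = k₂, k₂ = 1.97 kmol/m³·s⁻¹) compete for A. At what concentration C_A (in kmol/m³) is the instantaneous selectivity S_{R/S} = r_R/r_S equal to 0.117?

0.933 kmol/m³

S_{R/S} = (k₁/k₂)·C_A ⇒ C_A = S·k₂/k₁.
= 0.117×1.97/0.247 = 0.933 kmol/m³.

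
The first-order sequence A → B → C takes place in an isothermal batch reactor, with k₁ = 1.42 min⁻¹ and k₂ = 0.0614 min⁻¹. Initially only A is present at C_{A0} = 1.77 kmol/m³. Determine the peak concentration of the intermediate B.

1.54 kmol/m³

For a first-order series the maximum intermediate yield is C_{B,max}/C_{A0} = (k₁/k₂)^[k₂/(k₂−k₁)].
= (1.42/0.0614)^(0.0614/(0.0614−1.42)) = (23.13)^(-0.04519) = 0.8677.
C_{B,max} = 0.8677×1.77 = 1.54 kmol/m³.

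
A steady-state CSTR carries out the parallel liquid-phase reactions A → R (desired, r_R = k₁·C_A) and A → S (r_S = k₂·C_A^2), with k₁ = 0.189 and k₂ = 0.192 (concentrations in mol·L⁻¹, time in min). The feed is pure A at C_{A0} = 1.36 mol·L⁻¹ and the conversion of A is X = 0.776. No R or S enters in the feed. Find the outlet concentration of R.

0.806 mol·L⁻¹

Exit C_A = C_{A0}(1−X) = 1.36×0.224 = 0.3046 mol·L⁻¹.
In a CSTR the entire volume is at exit conditions, so r_R = 0.189×0.3046 = 0.05758 and r_S = 0.192×0.3046^2 = 0.01782.
Fraction of consumed A going to R: r_R/(r_R+r_S) = 0.7637.
C_R = 0.7637·C_{A0}·X = 0.7637×1.36×0.776 = 0.806 mol·L⁻¹.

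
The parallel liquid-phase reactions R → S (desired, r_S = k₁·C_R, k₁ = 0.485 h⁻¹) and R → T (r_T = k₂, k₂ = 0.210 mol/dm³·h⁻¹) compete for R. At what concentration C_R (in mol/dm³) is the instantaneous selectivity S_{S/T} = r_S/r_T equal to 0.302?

S_{S/T} = (k₁/k₂)·C_R ⇒ C_R = S·k₂/k₁.
= 0.302×0.210/0.485 = 0.131 mol/dm³.

0.131 mol/dm³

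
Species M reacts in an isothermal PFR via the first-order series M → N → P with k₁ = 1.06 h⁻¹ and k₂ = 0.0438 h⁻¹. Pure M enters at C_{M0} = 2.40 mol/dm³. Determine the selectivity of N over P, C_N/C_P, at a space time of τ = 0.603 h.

Solving the coupled first-order balances gives C_N(τ) = [k₁/(k₂−k₁)]·C_{M0}·(e^(−k₁τ) − e^(−k₂τ)).
e^(−k₁τ) = e^(−1.06×0.603) = e^(−0.6392) = 0.5277; e^(−k₂τ) = e^(−0.02641) = 0.9739.
C_N = 1.06×2.40/(0.0438−1.06) × (0.5277−0.9739) = (-2.503)×(-0.4462) = 1.117 mol/dm³.
C_M = C_{M0}e^(−k₁τ) = 1.267 mol/dm³, so C_P = C_{M0}−C_M−C_N = 0.01640 mol/dm³; C_N/C_P = 68.1.

68.1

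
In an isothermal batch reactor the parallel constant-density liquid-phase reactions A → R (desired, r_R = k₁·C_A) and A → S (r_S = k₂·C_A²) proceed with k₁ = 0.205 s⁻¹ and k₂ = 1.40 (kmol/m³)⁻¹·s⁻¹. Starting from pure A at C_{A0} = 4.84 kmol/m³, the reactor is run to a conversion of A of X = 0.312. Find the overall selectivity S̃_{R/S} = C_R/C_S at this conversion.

C_A = C_{A0}(1−X) = 3.330 kmol/m³.
Along a PFR/batch, dC_R/dC_A = −r_R/(r_R+r_S) = −k₁/(k₁+k₂·C_A).
Integrating from C_{A0} to C_A: C_R = (0.205/1.40)·ln[(0.205+1.40·4.84)/(0.205+1.40·3.33)] = 0.1464·ln(6.981/4.867) = 0.05282 kmol/m³.
C_S = (C_{A0}−C_A)−C_R = 1.457 kmol/m³; S̃_{R/S} = 0.05282/1.457 = 0.0362.

0.0362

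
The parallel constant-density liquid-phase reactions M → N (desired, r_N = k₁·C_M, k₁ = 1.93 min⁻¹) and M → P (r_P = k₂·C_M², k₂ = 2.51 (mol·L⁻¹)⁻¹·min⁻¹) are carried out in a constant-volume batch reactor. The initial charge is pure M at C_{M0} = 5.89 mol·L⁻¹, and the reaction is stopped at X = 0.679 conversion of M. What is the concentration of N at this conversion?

C_M = C_{M0}(1−X) = 1.891 mol·L⁻¹.
Along a PFR/batch, dC_N/dC_M = −r_N/(r_N+r_P) = −k₁/(k₁+k₂·C_M).
Integrating from C_{M0} to C_M: C_N = (1.93/2.51)·ln[(1.93+2.51·5.89)/(1.93+2.51·1.89)] = 0.7689·ln(16.71/6.676) = 0.7057 mol·L⁻¹.

0.706 mol·L⁻¹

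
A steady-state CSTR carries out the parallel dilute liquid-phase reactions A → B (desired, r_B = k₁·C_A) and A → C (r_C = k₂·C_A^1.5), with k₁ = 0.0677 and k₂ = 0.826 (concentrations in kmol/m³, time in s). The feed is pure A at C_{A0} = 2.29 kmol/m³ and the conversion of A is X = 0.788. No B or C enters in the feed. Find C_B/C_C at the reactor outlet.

0.118

Exit C_A = C_{A0}(1−X) = 2.29×0.212 = 0.4855 kmol/m³.
A CSTR operates uniformly at the exit composition, giving r_B = 0.03287 and r_C = 0.2794 (each k·C_A^n at C_A = 0.4855).
Overall selectivity = C_B/C_C = r_Bτ/(r_Cτ) = r_B/r_C = 0.118.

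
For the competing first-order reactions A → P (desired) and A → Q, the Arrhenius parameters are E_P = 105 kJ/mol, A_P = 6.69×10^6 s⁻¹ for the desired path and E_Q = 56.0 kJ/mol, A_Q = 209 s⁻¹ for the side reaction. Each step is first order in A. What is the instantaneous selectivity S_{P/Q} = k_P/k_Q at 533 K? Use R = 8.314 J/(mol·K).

0.505

k_P/k_Q = (A_P/A_Q)·exp[−(E_P−E_Q)/(RT)] = (A_P/A_Q)·exp[(E_Q−E_P)/(RT)].
(E_Q−E_P)/(RT) = (56.0−105)×10³/(8.314×533) = -49000/4431 = -11.06.
k_P/k_Q = (6.69×10^6/209)·exp(-11.06) = 32010 × 1.577×10^-5 = 0.505.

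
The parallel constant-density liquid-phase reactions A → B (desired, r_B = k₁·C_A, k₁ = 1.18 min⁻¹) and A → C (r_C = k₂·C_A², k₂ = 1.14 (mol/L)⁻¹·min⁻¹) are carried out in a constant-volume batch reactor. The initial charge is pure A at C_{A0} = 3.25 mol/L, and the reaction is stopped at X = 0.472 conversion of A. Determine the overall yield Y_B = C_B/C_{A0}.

0.141

C_A = C_{A0}(1−X) = 1.716 mol/L.
Along a PFR/batch, dC_B/dC_A = −r_B/(r_B+r_C) = −k₁/(k₁+k₂·C_A).
Integrating from C_{A0} to C_A: C_B = (1.18/1.14)·ln[(1.18+1.14·3.25)/(1.18+1.14·1.72)] = 1.035·ln(4.885/3.136) = 0.4587 mol/L.
Y_B = C_B/C_{A0} = 0.4587/3.25 = 0.141.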